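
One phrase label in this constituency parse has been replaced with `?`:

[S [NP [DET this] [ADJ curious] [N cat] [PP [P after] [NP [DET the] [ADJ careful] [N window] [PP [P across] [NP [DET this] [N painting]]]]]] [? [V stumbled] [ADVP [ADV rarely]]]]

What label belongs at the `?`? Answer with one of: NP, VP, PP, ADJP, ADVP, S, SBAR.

VP

Looking at what the `?` directly dominates — V 'stumbled', ADVP — this is a verb phrase (VP).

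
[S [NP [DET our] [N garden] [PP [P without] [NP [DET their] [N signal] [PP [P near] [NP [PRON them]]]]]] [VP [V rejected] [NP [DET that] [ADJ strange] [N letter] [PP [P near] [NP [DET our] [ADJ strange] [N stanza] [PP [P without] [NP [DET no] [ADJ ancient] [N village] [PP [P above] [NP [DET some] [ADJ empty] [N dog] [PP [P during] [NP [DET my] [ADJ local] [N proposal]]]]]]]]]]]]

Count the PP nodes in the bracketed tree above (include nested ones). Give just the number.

The PP constituents are: [PP without their signal near them]; [PP near them]; [PP near our strange stanza without no ancient village above some empty dog during my local proposal]; [PP without no ancient village above some empty dog during my local proposal]; [PP above some empty dog during my local proposal]; [PP during my local proposal]. Total: 6.

6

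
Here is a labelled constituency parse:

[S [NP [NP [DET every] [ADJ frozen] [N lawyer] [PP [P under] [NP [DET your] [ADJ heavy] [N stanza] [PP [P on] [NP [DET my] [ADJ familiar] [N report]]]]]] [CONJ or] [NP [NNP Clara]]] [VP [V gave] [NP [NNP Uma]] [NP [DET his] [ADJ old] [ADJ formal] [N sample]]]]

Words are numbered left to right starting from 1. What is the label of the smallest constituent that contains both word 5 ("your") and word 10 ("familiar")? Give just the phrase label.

NP

Word 5 lies under S → NP → NP → PP → NP → DET; word 10 lies under S → NP → NP → PP → NP → PP → NP → ADJ. The lowest shared node is the NP.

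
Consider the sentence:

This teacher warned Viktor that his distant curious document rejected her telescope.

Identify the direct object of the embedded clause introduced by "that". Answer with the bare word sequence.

Within the embedded clause introduced by "that", the direct object of "rejected" is "her telescope".

her telescope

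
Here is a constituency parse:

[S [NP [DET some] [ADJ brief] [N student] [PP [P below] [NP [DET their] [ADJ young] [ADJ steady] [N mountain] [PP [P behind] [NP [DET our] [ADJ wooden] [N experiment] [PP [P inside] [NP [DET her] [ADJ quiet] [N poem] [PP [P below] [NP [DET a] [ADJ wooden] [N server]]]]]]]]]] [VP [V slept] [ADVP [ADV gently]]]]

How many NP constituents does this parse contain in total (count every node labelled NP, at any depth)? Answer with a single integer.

Listing each NP by its span: [NP some brief student below their young steady mountain behind our wooden experiment inside her quiet poem below a wooden server]; [NP their young steady mountain behind our wooden experiment inside her quiet poem below a wooden server]; [NP our wooden experiment inside her quiet poem below a wooden server]; [NP her quiet poem below a wooden server]; [NP a wooden server] — that makes 5.

5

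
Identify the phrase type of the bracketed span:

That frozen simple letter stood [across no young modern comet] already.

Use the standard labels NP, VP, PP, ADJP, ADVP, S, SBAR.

The span is built around the preposition "across" — a prepositional phrase (PP).

PP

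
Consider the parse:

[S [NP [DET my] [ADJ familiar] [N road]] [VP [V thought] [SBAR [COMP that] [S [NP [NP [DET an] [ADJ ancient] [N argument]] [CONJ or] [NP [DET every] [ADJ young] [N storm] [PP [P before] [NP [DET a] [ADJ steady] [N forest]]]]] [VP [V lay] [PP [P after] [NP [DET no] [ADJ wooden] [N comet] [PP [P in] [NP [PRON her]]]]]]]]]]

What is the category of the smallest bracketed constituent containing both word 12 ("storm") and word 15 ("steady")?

NP

The smallest bracket enclosing both words is [NP every young storm before a steady forest], so the label is NP.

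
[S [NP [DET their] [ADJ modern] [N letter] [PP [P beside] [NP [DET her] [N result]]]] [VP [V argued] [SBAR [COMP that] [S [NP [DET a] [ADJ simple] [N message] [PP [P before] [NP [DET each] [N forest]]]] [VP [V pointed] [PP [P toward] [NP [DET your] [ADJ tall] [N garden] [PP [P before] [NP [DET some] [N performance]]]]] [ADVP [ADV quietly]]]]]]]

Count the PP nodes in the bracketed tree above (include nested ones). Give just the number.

4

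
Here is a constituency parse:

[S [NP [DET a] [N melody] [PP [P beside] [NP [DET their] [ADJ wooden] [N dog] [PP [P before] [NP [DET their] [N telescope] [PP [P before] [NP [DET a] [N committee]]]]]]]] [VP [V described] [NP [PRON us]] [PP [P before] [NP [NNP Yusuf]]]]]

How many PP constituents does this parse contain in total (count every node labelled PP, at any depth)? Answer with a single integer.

4

Listing each PP by its span: [PP beside their wooden dog before their telescope before a committee]; [PP before their telescope before a committee]; [PP before a committee]; [PP before Yusuf] — that makes 4.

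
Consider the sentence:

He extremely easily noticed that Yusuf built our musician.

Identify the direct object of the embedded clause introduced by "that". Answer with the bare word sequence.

our musician

"built" heads the VP of the embedded clause introduced by "that", and "our musician" is its direct object.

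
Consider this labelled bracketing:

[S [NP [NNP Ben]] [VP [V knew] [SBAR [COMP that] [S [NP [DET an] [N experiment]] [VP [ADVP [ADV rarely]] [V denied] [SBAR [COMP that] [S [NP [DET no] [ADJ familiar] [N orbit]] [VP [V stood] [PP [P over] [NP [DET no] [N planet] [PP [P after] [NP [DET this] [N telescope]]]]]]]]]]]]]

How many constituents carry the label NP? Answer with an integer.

Scanning left to right, an opening `[NP` appears at word positions 1, 4, 9, 14, 17 — 5 in total.

5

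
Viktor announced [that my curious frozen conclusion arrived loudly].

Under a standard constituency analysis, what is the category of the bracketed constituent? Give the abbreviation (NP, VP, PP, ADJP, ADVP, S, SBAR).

"that" is the head of the bracketed span, so the span is a subordinate clause: SBAR.

SBAR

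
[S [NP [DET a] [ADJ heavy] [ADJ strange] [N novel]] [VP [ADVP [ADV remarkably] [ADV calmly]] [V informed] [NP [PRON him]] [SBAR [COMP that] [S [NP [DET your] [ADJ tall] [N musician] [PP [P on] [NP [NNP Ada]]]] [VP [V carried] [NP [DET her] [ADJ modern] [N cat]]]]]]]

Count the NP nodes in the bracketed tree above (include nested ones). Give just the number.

Listing each NP by its span: [NP a heavy strange novel]; [NP him]; [NP your tall musician on Ada]; [NP Ada]; [NP her modern cat] — that makes 5.

5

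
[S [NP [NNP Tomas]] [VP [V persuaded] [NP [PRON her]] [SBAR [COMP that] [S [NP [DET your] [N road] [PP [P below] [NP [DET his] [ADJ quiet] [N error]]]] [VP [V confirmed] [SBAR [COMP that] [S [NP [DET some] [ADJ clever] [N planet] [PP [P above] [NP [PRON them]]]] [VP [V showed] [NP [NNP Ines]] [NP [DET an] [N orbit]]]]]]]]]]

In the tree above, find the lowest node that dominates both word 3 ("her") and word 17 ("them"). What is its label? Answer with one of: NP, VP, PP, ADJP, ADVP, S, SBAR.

VP

Both words fall inside [VP persuaded her that your road below his quiet error confirmed that some clever planet above them showed Ines an orbit] (words 2–21), and no smaller constituent contains them both. Label: VP.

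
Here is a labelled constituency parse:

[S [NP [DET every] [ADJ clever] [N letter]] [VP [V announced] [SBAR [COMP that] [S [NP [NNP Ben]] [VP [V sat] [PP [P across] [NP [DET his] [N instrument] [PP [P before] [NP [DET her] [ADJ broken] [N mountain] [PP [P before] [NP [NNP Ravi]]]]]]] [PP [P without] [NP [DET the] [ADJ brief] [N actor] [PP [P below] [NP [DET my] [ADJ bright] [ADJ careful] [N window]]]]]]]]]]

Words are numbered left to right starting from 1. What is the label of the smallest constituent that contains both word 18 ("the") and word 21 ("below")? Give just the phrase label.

Word 18 lies under S → VP → SBAR → S → VP → PP → NP → DET; word 21 lies under S → VP → SBAR → S → VP → PP → NP → PP → P. The lowest shared node is the NP.

NP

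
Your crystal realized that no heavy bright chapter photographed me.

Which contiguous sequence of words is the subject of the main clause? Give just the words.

The subject of the main clause is the NP immediately before the verb "realized": "your crystal".

your crystal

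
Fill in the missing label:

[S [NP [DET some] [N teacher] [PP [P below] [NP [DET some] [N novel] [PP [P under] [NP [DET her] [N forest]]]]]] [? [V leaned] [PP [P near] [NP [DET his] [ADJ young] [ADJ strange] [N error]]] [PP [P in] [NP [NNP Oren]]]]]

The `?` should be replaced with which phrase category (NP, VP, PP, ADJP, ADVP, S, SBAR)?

Looking at what the `?` directly dominates — V 'leaned', PP, PP — this is a verb phrase (VP).

VP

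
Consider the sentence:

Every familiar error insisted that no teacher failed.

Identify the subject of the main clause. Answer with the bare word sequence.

every familiar error

"every familiar error" is the NP that combines with the VP headed by "insisted" to form the main clause — the subject.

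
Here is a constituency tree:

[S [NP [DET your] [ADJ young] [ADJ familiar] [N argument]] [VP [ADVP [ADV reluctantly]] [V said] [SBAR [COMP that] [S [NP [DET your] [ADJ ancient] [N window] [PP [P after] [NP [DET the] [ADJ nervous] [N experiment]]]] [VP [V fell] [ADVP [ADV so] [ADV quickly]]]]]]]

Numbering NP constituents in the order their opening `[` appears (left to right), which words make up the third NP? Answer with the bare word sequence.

the nervous experiment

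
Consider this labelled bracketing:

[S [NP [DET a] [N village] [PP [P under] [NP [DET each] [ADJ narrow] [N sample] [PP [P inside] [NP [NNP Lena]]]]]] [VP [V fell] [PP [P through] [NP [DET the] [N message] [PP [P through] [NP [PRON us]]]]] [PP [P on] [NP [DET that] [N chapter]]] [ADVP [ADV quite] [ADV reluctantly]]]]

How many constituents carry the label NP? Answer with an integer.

6

Listing each NP by its span: [NP a village under each narrow sample inside Lena]; [NP each narrow sample inside Lena]; [NP Lena]; [NP the message through us]; [NP us]; [NP that chapter] — that makes 6.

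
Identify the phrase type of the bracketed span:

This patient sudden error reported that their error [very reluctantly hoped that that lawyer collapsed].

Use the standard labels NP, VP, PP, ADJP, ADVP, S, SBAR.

VP

The bracketed span "very reluctantly hoped that that lawyer collapsed" is headed by "hoped", making it a verb phrase (VP).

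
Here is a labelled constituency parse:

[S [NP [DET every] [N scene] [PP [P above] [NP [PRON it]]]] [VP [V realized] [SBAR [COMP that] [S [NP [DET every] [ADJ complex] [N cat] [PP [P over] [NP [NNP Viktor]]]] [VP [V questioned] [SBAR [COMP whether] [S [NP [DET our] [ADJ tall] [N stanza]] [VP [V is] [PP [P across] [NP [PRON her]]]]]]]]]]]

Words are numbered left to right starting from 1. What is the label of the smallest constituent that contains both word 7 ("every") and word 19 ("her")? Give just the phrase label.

S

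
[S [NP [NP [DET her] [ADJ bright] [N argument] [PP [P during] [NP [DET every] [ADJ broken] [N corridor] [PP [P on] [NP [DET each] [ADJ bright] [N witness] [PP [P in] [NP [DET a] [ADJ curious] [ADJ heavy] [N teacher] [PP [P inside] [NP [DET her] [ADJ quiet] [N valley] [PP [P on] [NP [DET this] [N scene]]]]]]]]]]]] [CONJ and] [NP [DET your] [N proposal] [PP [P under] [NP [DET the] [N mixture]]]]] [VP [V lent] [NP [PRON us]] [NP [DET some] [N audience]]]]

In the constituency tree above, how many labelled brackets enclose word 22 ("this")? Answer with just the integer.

The word sits inside DET, which is inside NP, inside PP, inside NP, inside PP, inside NP, inside PP, inside NP, inside PP, inside NP, inside PP, inside NP, inside NP, inside S — 14 brackets in all.

14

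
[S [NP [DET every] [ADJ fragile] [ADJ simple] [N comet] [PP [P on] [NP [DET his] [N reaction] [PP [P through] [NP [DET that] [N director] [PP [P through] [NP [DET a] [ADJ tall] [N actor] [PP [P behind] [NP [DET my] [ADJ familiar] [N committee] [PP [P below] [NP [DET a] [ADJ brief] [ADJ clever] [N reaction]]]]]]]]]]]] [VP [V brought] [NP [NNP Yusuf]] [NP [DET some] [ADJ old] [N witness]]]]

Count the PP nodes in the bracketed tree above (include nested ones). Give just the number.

Scanning left to right, an opening `[PP` appears at word positions 5, 8, 11, 15, 19 — 5 in total.

5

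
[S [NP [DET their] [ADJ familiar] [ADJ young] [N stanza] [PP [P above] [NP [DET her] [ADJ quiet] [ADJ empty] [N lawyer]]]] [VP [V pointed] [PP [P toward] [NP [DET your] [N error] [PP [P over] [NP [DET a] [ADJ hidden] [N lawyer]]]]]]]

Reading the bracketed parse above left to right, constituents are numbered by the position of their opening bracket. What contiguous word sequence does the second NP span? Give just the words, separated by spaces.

her quiet empty lawyer

The NP opening brackets appear, in order, over: "their familiar young stanza above her quiet empty lawyer"; "her quiet empty lawyer"; "your error over a hidden lawyer"; "a hidden lawyer". The second one spans "her quiet empty lawyer".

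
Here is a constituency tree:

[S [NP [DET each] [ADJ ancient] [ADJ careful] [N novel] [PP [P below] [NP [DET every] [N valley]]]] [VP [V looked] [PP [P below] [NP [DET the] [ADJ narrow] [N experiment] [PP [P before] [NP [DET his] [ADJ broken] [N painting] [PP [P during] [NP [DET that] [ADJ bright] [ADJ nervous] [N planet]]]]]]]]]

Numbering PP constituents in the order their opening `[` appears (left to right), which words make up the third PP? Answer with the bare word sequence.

before his broken painting during that bright nervous planet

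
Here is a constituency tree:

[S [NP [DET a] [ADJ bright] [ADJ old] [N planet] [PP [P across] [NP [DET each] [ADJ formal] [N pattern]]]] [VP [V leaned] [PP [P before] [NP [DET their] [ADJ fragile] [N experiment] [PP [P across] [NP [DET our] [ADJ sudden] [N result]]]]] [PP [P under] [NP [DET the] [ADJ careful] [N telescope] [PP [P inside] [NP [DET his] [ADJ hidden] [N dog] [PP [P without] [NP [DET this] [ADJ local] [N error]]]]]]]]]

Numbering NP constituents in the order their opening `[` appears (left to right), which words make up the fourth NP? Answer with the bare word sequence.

our sudden result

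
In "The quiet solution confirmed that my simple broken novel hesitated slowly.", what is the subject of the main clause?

the quiet solution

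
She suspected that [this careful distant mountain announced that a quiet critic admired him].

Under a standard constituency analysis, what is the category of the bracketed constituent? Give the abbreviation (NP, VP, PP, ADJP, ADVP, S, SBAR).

The span is built around the head "announced" — a clause (S).

S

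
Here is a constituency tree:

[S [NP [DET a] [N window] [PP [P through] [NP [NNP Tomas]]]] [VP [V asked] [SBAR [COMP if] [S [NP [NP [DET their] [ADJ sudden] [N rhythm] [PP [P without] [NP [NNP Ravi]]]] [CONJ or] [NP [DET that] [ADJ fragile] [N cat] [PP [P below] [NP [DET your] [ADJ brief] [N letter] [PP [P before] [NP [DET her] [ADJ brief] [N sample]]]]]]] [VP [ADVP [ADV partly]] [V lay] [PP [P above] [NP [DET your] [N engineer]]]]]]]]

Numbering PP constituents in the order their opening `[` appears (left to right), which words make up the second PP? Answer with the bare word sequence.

without Ravi

Opening `[PP` markers occur at word positions 3, 10, 16, 20, 26; the second of these opens the constituent [PP without Ravi].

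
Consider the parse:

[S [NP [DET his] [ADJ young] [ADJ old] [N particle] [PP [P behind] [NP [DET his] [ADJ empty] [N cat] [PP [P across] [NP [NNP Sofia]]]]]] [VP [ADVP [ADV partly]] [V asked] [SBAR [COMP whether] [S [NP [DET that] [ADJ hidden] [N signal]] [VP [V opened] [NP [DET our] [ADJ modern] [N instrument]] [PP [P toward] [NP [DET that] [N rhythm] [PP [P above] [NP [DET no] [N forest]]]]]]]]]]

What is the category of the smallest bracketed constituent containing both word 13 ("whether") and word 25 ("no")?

SBAR

Both words fall inside [SBAR whether that hidden signal opened our modern instrument toward that rhythm above no forest] (words 13–26), and no smaller constituent contains them both. Label: SBAR.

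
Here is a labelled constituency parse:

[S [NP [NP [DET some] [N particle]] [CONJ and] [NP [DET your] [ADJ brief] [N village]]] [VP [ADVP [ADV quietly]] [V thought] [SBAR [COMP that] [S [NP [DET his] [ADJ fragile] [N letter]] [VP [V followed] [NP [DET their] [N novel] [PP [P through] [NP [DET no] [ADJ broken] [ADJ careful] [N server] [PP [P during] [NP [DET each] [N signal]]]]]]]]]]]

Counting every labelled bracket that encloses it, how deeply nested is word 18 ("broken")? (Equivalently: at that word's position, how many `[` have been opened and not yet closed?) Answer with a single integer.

9

Counting open brackets not yet closed at "broken": [S [VP [SBAR [S [VP [NP [PP [NP [ADJ = 9.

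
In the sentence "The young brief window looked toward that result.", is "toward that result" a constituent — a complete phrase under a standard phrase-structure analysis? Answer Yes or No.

Yes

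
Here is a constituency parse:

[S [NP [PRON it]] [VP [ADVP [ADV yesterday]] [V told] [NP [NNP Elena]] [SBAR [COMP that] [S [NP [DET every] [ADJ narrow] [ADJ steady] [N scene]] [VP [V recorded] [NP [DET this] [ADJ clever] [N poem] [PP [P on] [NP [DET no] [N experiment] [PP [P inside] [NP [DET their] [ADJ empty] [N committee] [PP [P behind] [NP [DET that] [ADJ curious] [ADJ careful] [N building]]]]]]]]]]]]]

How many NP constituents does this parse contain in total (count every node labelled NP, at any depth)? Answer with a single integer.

7

Listing each NP by its span: [NP it]; [NP Elena]; [NP every narrow steady scene]; [NP this clever poem on no experiment inside their empty committee behind that curious careful building]; [NP no experiment inside their empty committee behind that curious careful building]; [NP their empty committee behind that curious careful building] … — that makes 7.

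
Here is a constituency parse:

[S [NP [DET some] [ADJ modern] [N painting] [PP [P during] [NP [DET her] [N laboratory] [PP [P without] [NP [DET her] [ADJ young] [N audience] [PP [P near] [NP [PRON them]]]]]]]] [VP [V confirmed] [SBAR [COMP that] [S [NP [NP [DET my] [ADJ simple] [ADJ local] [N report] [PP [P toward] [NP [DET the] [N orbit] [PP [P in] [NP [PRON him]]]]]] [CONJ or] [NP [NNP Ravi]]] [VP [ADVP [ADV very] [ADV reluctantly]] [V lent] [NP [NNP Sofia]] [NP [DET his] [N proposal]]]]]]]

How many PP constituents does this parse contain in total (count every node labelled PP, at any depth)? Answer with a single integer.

Scanning left to right, an opening `[PP` appears at word positions 4, 7, 11, 19, 22 — 5 in total.

5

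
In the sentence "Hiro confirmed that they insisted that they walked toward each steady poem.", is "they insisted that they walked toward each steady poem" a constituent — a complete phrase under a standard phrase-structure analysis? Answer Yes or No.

These words form the whole clause headed by "insisted", so yes — one constituent.

Yes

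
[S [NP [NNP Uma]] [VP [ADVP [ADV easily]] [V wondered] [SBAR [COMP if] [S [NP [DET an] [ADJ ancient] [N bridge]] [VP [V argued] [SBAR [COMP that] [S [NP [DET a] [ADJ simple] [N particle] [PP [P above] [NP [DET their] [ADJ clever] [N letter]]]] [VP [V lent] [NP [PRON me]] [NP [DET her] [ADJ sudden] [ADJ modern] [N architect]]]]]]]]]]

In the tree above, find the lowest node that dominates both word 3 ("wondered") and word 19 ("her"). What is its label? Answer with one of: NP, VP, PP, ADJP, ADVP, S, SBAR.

VP

The smallest bracket enclosing both words is [VP easily wondered if an ancient bridge argued that a simple particle above their clever letter lent me her sudden modern architect], so the label is VP.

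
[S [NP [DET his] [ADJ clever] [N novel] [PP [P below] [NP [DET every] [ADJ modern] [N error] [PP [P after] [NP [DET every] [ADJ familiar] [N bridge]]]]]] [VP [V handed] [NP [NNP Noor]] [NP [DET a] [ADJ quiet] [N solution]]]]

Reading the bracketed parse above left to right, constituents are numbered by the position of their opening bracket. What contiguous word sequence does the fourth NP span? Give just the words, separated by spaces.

Opening `[NP` markers occur at word positions 1, 5, 9, 13, 14; the fourth of these opens the constituent [NP Noor].

Noor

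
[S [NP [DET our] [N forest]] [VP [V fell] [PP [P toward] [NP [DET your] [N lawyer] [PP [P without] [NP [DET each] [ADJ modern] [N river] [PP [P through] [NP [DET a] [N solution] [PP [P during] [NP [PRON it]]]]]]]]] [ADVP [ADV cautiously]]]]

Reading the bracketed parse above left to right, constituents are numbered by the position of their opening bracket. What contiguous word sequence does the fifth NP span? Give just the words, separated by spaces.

In left-to-right order the NP constituents are "our forest"; "your lawyer without each modern river through a solution during it"; "each modern river through a solution during it"; "a solution during it"; "it". Number 5 is "it".

it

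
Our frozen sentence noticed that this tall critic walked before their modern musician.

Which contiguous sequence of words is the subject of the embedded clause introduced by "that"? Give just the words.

"this tall critic" is the NP that combines with the VP headed by "walked" to form the embedded clause introduced by "that" — the subject.

this tall critic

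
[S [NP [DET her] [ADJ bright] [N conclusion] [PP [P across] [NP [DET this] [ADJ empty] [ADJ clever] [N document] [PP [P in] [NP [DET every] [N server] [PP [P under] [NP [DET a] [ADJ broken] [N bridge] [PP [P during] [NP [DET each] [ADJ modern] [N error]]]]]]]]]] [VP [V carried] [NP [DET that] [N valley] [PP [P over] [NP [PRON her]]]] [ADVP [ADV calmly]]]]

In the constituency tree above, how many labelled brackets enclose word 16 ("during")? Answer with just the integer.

10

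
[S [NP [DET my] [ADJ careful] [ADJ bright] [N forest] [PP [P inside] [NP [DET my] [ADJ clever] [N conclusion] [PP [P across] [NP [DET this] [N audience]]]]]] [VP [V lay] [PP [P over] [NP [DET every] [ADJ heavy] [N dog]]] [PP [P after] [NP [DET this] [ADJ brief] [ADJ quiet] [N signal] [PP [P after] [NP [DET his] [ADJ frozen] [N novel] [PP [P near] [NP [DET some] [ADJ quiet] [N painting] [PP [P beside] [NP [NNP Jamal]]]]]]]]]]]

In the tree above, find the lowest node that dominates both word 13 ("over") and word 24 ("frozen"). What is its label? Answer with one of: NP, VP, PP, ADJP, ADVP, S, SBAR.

VP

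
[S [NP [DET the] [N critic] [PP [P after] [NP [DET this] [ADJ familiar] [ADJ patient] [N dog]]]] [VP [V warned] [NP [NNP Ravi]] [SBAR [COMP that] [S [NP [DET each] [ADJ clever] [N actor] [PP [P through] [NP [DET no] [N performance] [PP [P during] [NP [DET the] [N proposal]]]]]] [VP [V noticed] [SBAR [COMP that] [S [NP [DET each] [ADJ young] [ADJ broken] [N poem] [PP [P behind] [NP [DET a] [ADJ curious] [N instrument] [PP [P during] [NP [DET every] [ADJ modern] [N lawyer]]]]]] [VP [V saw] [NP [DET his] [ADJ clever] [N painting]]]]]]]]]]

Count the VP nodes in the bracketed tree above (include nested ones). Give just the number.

Scanning left to right, an opening `[VP` appears at word positions 8, 20, 34 — 3 in total.

3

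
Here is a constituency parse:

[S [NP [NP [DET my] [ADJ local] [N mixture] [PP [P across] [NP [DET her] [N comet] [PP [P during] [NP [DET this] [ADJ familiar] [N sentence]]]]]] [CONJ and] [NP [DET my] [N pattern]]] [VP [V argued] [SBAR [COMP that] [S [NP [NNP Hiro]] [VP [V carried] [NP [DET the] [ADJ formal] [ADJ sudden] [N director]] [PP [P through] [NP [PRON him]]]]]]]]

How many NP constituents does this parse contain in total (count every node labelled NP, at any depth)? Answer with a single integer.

8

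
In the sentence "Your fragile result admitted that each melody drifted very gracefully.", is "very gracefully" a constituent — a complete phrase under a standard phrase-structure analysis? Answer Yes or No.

Yes

The sequence corresponds to a single ADVP node — the adverb phrase "very gracefully".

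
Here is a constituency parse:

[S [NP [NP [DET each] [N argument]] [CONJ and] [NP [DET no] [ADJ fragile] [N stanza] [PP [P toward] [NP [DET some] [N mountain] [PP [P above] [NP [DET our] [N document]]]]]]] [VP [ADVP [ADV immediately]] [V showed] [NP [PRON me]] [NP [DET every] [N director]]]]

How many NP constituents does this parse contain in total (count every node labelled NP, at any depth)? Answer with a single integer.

7

Scanning left to right, an opening `[NP` appears at word positions 1, 1, 4, 8, 11, 15, 16 — 7 in total.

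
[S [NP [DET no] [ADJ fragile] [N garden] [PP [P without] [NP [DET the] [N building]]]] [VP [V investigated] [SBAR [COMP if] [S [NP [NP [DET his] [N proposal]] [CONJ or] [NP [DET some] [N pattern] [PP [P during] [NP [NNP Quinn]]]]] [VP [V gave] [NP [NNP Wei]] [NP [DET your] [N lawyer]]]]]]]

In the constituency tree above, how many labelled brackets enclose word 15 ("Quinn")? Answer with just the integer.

9

Path from the root down to the word: S → VP → SBAR → S → NP → NP → PP → NP → NNP. That is 9 enclosing brackets.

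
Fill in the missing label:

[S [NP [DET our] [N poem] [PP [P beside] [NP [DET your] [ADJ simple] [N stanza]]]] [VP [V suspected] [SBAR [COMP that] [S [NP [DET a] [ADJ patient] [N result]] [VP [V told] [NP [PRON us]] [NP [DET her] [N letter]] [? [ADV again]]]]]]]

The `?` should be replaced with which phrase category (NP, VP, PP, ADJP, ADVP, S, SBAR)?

Looking at what the `?` directly dominates — ADV 'again' — this is an adverb phrase (ADVP).

ADVP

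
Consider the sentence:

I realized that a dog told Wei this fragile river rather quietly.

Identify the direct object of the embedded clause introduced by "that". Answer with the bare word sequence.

The verb of the embedded clause introduced by "that" is "told"; its direct object is the NP "this fragile river".

this fragile river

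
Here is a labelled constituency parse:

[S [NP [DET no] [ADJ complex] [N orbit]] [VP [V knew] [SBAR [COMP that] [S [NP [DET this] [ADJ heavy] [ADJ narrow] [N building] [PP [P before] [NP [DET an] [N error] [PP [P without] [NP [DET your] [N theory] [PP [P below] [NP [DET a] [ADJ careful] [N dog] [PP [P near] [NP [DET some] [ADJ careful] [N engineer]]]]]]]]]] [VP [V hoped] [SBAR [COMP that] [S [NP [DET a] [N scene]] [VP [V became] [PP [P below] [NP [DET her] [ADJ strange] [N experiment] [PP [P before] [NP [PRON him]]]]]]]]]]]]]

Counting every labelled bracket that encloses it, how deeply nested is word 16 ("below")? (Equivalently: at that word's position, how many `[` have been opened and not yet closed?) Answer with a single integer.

Path from the root down to the word: S → VP → SBAR → S → NP → PP → NP → PP → NP → PP → P. That is 11 enclosing brackets.

11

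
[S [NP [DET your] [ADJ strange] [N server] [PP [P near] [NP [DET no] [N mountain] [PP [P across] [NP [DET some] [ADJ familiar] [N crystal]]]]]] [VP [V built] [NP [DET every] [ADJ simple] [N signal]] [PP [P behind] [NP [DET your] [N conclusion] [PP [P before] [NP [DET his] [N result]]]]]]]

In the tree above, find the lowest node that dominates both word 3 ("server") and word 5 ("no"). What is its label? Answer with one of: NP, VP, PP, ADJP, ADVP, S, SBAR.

Both words fall inside [NP your strange server near no mountain across some familiar crystal] (words 1–10), and no smaller constituent contains them both. Label: NP.

NP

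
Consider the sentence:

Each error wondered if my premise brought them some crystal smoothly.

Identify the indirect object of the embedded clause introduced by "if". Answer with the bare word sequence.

them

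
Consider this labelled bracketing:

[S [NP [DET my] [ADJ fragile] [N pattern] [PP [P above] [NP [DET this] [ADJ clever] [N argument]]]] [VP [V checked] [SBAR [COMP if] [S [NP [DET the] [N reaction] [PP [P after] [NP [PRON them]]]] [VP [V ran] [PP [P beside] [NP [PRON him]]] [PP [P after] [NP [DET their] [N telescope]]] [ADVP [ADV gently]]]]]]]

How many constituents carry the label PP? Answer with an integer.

4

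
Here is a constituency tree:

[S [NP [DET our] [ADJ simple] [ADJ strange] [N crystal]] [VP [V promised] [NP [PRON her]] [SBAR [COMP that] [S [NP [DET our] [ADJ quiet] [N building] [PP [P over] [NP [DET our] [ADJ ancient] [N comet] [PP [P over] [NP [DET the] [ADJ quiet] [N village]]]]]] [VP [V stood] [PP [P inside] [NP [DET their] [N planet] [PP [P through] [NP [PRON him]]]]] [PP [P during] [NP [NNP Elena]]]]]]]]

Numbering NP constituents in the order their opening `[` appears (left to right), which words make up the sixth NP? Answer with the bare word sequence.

their planet through him

In left-to-right order the NP constituents are "our simple strange crystal"; "her"; "our quiet building over our ancient comet over the quiet village"; "our ancient comet over the quiet village"; "the quiet village"; "their planet through him"; "him"; "Elena". Number 6 is "their planet through him".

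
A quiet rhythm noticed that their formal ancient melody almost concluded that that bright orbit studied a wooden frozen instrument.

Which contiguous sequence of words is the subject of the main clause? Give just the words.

a quiet rhythm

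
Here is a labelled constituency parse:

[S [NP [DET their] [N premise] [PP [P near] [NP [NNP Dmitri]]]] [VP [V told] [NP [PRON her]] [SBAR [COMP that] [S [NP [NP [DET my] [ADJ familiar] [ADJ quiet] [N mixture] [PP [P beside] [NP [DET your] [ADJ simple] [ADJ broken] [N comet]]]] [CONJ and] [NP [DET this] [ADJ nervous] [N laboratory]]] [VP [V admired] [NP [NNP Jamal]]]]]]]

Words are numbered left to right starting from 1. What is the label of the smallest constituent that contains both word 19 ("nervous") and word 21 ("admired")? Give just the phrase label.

Word 19 lies under S → VP → SBAR → S → NP → NP → ADJ; word 21 lies under S → VP → SBAR → S → VP → V. The lowest shared node is the S.

S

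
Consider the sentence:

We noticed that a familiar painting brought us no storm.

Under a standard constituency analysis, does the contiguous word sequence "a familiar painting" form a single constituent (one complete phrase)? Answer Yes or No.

"a familiar painting" is exactly the noun phrase [NP a familiar painting], a complete constituent.

Yes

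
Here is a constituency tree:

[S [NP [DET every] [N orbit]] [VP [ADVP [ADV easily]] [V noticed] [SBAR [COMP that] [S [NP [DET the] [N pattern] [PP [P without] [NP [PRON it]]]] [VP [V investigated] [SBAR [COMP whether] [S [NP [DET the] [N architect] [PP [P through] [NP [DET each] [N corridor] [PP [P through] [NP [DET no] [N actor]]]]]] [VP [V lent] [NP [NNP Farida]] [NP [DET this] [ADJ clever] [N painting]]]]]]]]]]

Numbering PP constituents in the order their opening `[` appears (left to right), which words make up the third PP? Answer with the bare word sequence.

through no actor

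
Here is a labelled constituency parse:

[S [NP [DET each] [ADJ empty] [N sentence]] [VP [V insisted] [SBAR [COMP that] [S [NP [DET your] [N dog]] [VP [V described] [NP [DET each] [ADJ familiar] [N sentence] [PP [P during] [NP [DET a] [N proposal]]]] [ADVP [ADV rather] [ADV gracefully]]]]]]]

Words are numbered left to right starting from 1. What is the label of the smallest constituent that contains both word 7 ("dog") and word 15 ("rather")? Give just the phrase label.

S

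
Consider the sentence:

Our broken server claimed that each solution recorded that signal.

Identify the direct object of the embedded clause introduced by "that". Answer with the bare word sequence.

that signal

"recorded" heads the VP of the embedded clause introduced by "that", and "that signal" is its direct object.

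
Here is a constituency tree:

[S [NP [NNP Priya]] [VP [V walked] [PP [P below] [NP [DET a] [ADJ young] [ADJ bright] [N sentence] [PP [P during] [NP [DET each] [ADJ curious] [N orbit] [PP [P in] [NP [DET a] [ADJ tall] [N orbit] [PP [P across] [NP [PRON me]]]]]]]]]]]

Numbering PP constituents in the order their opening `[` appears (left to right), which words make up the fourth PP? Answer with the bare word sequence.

across me

In left-to-right order the PP constituents are "below a young bright sentence during each curious orbit in a tall orbit across me"; "during each curious orbit in a tall orbit across me"; "in a tall orbit across me"; "across me". Number 4 is "across me".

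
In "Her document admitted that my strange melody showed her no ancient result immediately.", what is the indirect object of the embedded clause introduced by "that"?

The verb of the embedded clause introduced by "that" is "showed"; its indirect object is the NP "her".

her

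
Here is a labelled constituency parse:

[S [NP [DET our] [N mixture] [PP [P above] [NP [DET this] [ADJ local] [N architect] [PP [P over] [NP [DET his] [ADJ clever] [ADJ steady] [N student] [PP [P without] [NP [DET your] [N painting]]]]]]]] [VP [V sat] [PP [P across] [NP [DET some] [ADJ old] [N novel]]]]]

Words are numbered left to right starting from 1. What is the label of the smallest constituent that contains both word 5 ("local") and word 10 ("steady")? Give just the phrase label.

NP

Word 5 lies under S → NP → PP → NP → ADJ; word 10 lies under S → NP → PP → NP → PP → NP → ADJ. The lowest shared node is the NP.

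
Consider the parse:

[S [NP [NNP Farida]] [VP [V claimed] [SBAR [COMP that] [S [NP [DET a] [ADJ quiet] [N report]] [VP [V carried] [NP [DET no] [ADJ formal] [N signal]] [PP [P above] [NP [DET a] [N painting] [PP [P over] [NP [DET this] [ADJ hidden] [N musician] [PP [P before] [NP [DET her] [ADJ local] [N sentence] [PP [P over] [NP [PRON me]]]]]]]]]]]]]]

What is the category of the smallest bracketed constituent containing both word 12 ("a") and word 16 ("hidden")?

NP

Both words fall inside [NP a painting over this hidden musician before her local sentence over me] (words 12–23), and no smaller constituent contains them both. Label: NP.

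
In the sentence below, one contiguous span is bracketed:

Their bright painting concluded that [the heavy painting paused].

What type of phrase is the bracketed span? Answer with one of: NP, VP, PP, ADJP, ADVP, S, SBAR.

S

"paused" is the head of the bracketed span, so the span is a clause: S.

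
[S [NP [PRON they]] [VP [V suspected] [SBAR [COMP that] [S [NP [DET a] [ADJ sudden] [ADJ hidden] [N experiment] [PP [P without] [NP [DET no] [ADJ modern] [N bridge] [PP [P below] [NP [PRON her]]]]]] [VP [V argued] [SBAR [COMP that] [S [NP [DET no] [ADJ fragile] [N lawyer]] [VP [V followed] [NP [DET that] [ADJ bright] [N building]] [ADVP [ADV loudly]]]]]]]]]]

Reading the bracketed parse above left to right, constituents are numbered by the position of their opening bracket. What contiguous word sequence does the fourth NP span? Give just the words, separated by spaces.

In left-to-right order the NP constituents are "they"; "a sudden hidden experiment without no modern bridge below her"; "no modern bridge below her"; "her"; "no fragile lawyer"; "that bright building". Number 4 is "her".

her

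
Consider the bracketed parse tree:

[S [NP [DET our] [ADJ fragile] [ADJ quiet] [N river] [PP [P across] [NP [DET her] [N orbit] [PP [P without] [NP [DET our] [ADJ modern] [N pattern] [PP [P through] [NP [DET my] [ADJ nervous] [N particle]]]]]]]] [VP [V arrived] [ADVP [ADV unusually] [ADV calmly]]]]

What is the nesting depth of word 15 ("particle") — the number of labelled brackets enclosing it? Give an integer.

9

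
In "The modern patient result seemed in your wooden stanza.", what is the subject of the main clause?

the modern patient result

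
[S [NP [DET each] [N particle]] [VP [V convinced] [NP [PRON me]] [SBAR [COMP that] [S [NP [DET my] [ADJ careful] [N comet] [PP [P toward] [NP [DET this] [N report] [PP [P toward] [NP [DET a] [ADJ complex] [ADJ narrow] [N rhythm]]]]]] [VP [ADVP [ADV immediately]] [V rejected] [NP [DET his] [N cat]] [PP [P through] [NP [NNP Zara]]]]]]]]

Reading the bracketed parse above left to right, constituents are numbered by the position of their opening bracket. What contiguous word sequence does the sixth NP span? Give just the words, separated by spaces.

his cat

Opening `[NP` markers occur at word positions 1, 4, 6, 10, 13, 19, 22; the sixth of these opens the constituent [NP his cat].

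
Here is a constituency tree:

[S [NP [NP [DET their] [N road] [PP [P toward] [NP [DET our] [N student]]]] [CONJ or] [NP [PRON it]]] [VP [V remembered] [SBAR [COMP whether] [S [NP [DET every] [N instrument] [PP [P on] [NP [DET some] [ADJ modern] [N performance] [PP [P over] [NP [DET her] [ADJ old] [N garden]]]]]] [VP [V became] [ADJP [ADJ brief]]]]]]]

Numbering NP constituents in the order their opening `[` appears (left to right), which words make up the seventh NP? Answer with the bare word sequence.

her old garden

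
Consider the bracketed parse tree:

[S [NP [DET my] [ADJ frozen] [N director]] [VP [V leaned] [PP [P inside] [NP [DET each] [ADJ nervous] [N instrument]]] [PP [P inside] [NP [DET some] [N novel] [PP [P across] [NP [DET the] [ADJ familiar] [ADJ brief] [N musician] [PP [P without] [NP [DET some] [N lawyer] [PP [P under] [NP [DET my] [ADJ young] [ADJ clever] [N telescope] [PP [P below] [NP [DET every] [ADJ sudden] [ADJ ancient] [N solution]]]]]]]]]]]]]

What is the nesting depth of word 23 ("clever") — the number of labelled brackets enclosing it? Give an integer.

11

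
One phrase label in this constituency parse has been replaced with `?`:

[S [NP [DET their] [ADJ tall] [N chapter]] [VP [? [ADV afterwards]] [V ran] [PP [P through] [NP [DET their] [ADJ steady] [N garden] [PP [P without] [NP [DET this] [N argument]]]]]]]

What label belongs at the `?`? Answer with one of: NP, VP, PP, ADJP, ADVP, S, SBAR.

ADVP

The `?` node immediately contains: ADV 'afterwards'. That is the internal structure of an adverb phrase, so the label is ADVP.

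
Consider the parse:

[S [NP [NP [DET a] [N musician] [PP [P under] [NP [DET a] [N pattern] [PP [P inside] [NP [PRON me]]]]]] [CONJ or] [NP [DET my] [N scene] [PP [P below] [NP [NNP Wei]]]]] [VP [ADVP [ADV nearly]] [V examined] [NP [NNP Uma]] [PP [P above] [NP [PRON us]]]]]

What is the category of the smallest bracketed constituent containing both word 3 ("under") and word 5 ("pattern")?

The smallest bracket enclosing both words is [PP under a pattern inside me], so the label is PP.

PP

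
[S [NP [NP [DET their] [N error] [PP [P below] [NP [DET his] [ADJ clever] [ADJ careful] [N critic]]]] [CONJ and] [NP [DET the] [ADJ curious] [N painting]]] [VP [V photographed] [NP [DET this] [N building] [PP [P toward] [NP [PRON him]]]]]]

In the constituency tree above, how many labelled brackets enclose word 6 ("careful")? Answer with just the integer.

6

Path from the root down to the word: S → NP → NP → PP → NP → ADJ. That is 6 enclosing brackets.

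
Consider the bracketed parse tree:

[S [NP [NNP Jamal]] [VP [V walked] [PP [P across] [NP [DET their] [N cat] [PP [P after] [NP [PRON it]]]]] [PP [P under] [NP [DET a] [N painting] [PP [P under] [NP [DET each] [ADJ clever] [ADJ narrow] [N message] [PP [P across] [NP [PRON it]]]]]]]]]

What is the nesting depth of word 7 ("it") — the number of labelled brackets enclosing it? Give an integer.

7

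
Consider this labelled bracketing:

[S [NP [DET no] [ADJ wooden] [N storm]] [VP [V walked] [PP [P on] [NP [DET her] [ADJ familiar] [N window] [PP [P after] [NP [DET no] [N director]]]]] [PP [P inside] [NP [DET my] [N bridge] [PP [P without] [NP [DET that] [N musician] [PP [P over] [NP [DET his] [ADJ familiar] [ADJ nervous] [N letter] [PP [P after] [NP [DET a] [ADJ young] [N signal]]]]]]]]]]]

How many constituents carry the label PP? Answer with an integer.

6

Scanning left to right, an opening `[PP` appears at word positions 5, 9, 12, 15, 18, 23 — 6 in total.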